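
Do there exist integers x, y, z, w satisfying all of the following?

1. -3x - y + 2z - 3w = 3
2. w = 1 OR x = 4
Yes

Take x = -2, y = 0, z = 0, w = 1. Substituting into each constraint:
  (1) -3(-2) + 0 + 2(0) - 3(1) = 3 ✓
  (2) w = 1, target 1 ✓ (first branch holds)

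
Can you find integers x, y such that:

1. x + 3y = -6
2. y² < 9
Yes

Take x = -6, y = 0. Substituting into each constraint:
  (1) (-6) + 3(0) = -6 ✓
  (2) y² = (0)² = 0, and 0 < 9 ✓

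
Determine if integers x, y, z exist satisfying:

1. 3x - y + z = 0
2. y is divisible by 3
Yes

Take x = 0, y = 0, z = 0. Substituting into each constraint:
  (1) 3(0) + 0 + 0 = 0 ✓
  (2) 0 = 3 × 0, remainder 0 ✓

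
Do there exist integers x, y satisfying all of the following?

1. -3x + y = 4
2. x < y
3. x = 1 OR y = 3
Yes

Take x = 1, y = 7. Substituting into each constraint:
  (1) -3(1) + 7 = 4 ✓
  (2) 1 < 7 ✓
  (3) x = 1, target 1 ✓ (first branch holds)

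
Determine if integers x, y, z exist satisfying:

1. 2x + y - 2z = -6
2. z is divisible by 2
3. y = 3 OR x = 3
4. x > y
Yes

Take x = 3, y = -12, z = 0. Substituting into each constraint:
  (1) 2(3) + (-12) - 2(0) = -6 ✓
  (2) 0 = 2 × 0, remainder 0 ✓
  (3) x = 3, target 3 ✓ (second branch holds)
  (4) 3 > -12 ✓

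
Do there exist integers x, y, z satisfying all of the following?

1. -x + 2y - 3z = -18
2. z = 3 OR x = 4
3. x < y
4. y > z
Yes

Take x = 4, y = 17, z = 16. Substituting into each constraint:
  (1) (-4) + 2(17) - 3(16) = -18 ✓
  (2) x = 4, target 4 ✓ (second branch holds)
  (3) 4 < 17 ✓
  (4) 17 > 16 ✓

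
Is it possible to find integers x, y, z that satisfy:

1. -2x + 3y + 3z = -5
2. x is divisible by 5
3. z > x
Yes

Take x = -20, y = 4, z = -19. Substituting into each constraint:
  (1) -2(-20) + 3(4) + 3(-19) = -5 ✓
  (2) -20 = 5 × -4, remainder 0 ✓
  (3) -19 > -20 ✓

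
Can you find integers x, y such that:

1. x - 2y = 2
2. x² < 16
Yes

Take x = 0, y = -1. Substituting into each constraint:
  (1) 0 - 2(-1) = 2 ✓
  (2) x² = (0)² = 0, and 0 < 16 ✓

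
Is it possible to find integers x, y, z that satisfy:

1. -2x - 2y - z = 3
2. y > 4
Yes

Take x = -7, y = 5, z = 1. Substituting into each constraint:
  (1) -2(-7) - 2(5) + (-1) = 3 ✓
  (2) 5 > 4 ✓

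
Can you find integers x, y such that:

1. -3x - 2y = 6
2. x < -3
Yes

Take x = -4, y = 3. Substituting into each constraint:
  (1) -3(-4) - 2(3) = 6 ✓
  (2) -4 < -3 ✓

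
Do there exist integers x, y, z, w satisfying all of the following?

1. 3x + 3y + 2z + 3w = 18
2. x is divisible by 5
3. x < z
Yes

Take x = 0, y = 4, z = 3, w = 0. Substituting into each constraint:
  (1) 3(0) + 3(4) + 2(3) + 3(0) = 18 ✓
  (2) 0 = 5 × 0, remainder 0 ✓
  (3) 0 < 3 ✓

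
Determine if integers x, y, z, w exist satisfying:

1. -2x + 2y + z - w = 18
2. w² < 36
Yes

Take x = -9, y = 0, z = 0, w = 0. Substituting into each constraint:
  (1) -2(-9) + 2(0) + 0 + 0 = 18 ✓
  (2) w² = (0)² = 0, and 0 < 36 ✓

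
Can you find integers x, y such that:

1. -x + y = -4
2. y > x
No

The full constraint system is jointly infeasible over the integers. Each constraint and what it forces:

  - -x + y = -4: is a linear equation tying the variables together
  - y > x: bounds one variable relative to another variable

From the equation, x − y = 4, i.e. y − x = -4; but y > x requires y − x ≥ 1. Contradiction.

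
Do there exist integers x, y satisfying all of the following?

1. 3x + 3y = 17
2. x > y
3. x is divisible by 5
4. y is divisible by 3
No

Even the single constraint (3x + 3y = 17) is infeasible over the integers.

  - 3x + 3y = 17: every term on the left is divisible by 3, so the LHS ≡ 0 (mod 3), but the RHS 17 is not — no integer solution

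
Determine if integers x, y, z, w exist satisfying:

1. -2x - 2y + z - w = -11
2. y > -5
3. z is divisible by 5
Yes

Take x = 0, y = 5, z = 0, w = 1. Substituting into each constraint:
  (1) -2(0) - 2(5) + 0 + (-1) = -11 ✓
  (2) 5 > -5 ✓
  (3) 0 = 5 × 0, remainder 0 ✓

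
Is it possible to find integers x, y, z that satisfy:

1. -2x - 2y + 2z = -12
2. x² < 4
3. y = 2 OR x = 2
Yes

Take x = 1, y = 2, z = -3. Substituting into each constraint:
  (1) -2(1) - 2(2) + 2(-3) = -12 ✓
  (2) x² = (1)² = 1, and 1 < 4 ✓
  (3) y = 2, target 2 ✓ (first branch holds)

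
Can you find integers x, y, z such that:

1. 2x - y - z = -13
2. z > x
Yes

Take x = -1, y = 11, z = 0. Substituting into each constraint:
  (1) 2(-1) + (-11) + 0 = -13 ✓
  (2) 0 > -1 ✓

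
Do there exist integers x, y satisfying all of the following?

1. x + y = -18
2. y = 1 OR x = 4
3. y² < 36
Yes

Take x = -19, y = 1. Substituting into each constraint:
  (1) (-19) + 1 = -18 ✓
  (2) y = 1, target 1 ✓ (first branch holds)
  (3) y² = (1)² = 1, and 1 < 36 ✓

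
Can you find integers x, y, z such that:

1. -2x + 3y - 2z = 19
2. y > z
Yes

Take x = -8, y = 1, z = 0. Substituting into each constraint:
  (1) -2(-8) + 3(1) - 2(0) = 19 ✓
  (2) 1 > 0 ✓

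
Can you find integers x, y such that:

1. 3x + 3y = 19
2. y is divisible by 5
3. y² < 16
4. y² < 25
No

Even the single constraint (3x + 3y = 19) is infeasible over the integers.

  - 3x + 3y = 19: every term on the left is divisible by 3, so the LHS ≡ 0 (mod 3), but the RHS 19 is not — no integer solution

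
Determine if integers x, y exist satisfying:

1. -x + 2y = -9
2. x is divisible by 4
No

The full constraint system is jointly infeasible over the integers. Each constraint and what it forces:

  - -x + 2y = -9: is a linear equation tying the variables together
  - x is divisible by 4: restricts x to multiples of 4

Modular obstruction: writing x = 4x', every remaining term of the linear equation is divisible by 2, so the left side is ≡ 0 (mod 2); but the right side -9 ≡ 1 (mod 2). No integers can satisfy it.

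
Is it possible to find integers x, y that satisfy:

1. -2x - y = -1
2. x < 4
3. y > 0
Yes

Take x = 0, y = 1. Substituting into each constraint:
  (1) -2(0) + (-1) = -1 ✓
  (2) 0 < 4 ✓
  (3) 1 > 0 ✓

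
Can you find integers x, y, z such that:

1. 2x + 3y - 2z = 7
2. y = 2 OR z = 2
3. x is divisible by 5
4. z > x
Yes

Take x = -5, y = 7, z = 2. Substituting into each constraint:
  (1) 2(-5) + 3(7) - 2(2) = 7 ✓
  (2) z = 2, target 2 ✓ (second branch holds)
  (3) -5 = 5 × -1, remainder 0 ✓
  (4) 2 > -5 ✓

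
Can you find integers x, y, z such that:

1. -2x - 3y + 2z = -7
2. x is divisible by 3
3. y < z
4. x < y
Yes

Take x = 3, y = 7, z = 10. Substituting into each constraint:
  (1) -2(3) - 3(7) + 2(10) = -7 ✓
  (2) 3 = 3 × 1, remainder 0 ✓
  (3) 7 < 10 ✓
  (4) 3 < 7 ✓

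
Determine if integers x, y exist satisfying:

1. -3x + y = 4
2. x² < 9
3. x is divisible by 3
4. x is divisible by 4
Yes

Take x = 0, y = 4. Substituting into each constraint:
  (1) -3(0) + 4 = 4 ✓
  (2) x² = (0)² = 0, and 0 < 9 ✓
  (3) 0 = 3 × 0, remainder 0 ✓
  (4) 0 = 4 × 0, remainder 0 ✓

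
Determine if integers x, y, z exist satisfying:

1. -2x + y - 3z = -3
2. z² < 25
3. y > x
Yes

Take x = 1, y = 2, z = 1. Substituting into each constraint:
  (1) -2(1) + 2 - 3(1) = -3 ✓
  (2) z² = (1)² = 1, and 1 < 25 ✓
  (3) 2 > 1 ✓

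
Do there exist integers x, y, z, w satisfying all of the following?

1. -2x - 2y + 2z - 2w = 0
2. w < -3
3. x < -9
Yes

Take x = -10, y = 14, z = 0, w = -4. Substituting into each constraint:
  (1) -2(-10) - 2(14) + 2(0) - 2(-4) = 0 ✓
  (2) -4 < -3 ✓
  (3) -10 < -9 ✓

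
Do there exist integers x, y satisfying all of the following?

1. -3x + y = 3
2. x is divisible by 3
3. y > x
Yes

Take x = 0, y = 3. Substituting into each constraint:
  (1) -3(0) + 3 = 3 ✓
  (2) 0 = 3 × 0, remainder 0 ✓
  (3) 3 > 0 ✓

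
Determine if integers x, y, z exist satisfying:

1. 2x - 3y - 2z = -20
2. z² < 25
Yes

Take x = -10, y = 0, z = 0. Substituting into each constraint:
  (1) 2(-10) - 3(0) - 2(0) = -20 ✓
  (2) z² = (0)² = 0, and 0 < 25 ✓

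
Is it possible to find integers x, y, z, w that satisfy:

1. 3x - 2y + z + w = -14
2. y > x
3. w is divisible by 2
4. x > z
Yes

Take x = 0, y = 1, z = -12, w = 0. Substituting into each constraint:
  (1) 3(0) - 2(1) + (-12) + 0 = -14 ✓
  (2) 1 > 0 ✓
  (3) 0 = 2 × 0, remainder 0 ✓
  (4) 0 > -12 ✓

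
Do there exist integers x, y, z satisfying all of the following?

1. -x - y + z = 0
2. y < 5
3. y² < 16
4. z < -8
Yes

Take x = -9, y = 0, z = -9. Substituting into each constraint:
  (1) 9 + 0 + (-9) = 0 ✓
  (2) 0 < 5 ✓
  (3) y² = (0)² = 0, and 0 < 16 ✓
  (4) -9 < -8 ✓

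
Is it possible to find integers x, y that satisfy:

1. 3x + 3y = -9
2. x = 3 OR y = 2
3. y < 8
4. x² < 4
No

A contradictory subset is {3x + 3y = -9, x = 3 OR y = 2, x² < 4}. No integer assignment can satisfy these jointly:

  - 3x + 3y = -9: is a linear equation tying the variables together
  - x = 3 OR y = 2: forces a choice: either x = 3 or y = 2
  - x² < 4: restricts x to |x| ≤ 1

Split on the disjunction (x = 3 OR y = 2):
  • If x = 3: this contradicts x² < 4, which requires |x| ≤ 1.
  • If y = 2: the equation forces x = -5, but x² < 4 requires |x| ≤ 1.
Both branches are infeasible, so the system has no integer solution.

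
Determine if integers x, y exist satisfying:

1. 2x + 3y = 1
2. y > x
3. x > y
No

A contradictory subset is {y > x, x > y}. No integer assignment can satisfy these jointly:

  - y > x: bounds one variable relative to another variable
  - x > y: bounds one variable relative to another variable

Direct contradiction: y > x and x > y cannot both hold.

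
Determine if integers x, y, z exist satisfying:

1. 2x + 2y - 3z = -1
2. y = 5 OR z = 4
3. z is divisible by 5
Yes

Take x = 2, y = 5, z = 5. Substituting into each constraint:
  (1) 2(2) + 2(5) - 3(5) = -1 ✓
  (2) y = 5, target 5 ✓ (first branch holds)
  (3) 5 = 5 × 1, remainder 0 ✓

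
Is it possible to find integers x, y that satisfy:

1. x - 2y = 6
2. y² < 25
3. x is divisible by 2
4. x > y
Yes

Take x = 0, y = -3. Substituting into each constraint:
  (1) 0 - 2(-3) = 6 ✓
  (2) y² = (-3)² = 9, and 9 < 25 ✓
  (3) 0 = 2 × 0, remainder 0 ✓
  (4) 0 > -3 ✓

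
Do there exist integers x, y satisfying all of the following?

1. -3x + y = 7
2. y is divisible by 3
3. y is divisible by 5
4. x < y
No

A contradictory subset is {-3x + y = 7, y is divisible by 3}. No integer assignment can satisfy these jointly:

  - -3x + y = 7: is a linear equation tying the variables together
  - y is divisible by 3: restricts y to multiples of 3

Modular obstruction: writing y = 3y', every remaining term of the linear equation is divisible by 3, so the left side is ≡ 0 (mod 3); but the right side 7 ≡ 1 (mod 3). No integers can satisfy it.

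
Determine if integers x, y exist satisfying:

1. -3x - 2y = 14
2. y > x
Yes

Take x = -4, y = -1. Substituting into each constraint:
  (1) -3(-4) - 2(-1) = 14 ✓
  (2) -1 > -4 ✓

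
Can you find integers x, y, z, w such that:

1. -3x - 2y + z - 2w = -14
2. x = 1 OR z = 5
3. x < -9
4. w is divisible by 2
Yes

Take x = -11, y = 26, z = 5, w = 0. Substituting into each constraint:
  (1) -3(-11) - 2(26) + 5 - 2(0) = -14 ✓
  (2) z = 5, target 5 ✓ (second branch holds)
  (3) -11 < -9 ✓
  (4) 0 = 2 × 0, remainder 0 ✓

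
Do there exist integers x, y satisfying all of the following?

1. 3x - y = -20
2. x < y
Yes

Take x = -6, y = 2. Substituting into each constraint:
  (1) 3(-6) + (-2) = -20 ✓
  (2) -6 < 2 ✓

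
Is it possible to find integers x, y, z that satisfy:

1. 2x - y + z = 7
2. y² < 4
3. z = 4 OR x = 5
Yes

Take x = 2, y = 1, z = 4. Substituting into each constraint:
  (1) 2(2) + (-1) + 4 = 7 ✓
  (2) y² = (1)² = 1, and 1 < 4 ✓
  (3) z = 4, target 4 ✓ (first branch holds)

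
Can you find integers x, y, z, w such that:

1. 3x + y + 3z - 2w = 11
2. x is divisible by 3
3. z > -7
Yes

Take x = 0, y = 11, z = 0, w = 0. Substituting into each constraint:
  (1) 3(0) + 11 + 3(0) - 2(0) = 11 ✓
  (2) 0 = 3 × 0, remainder 0 ✓
  (3) 0 > -7 ✓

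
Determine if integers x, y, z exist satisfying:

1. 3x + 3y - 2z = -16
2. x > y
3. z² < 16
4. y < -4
Yes

Take x = 0, y = -6, z = -1. Substituting into each constraint:
  (1) 3(0) + 3(-6) - 2(-1) = -16 ✓
  (2) 0 > -6 ✓
  (3) z² = (-1)² = 1, and 1 < 16 ✓
  (4) -6 < -4 ✓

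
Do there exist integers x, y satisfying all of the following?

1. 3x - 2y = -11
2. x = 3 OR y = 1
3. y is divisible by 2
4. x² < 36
Yes

Take x = 3, y = 10. Substituting into each constraint:
  (1) 3(3) - 2(10) = -11 ✓
  (2) x = 3, target 3 ✓ (first branch holds)
  (3) 10 = 2 × 5, remainder 0 ✓
  (4) x² = (3)² = 9, and 9 < 36 ✓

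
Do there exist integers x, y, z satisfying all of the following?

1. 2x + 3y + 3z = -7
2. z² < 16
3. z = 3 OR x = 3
Yes

Take x = 4, y = -8, z = 3. Substituting into each constraint:
  (1) 2(4) + 3(-8) + 3(3) = -7 ✓
  (2) z² = (3)² = 9, and 9 < 16 ✓
  (3) z = 3, target 3 ✓ (first branch holds)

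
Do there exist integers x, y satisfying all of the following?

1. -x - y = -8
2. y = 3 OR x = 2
Yes

Take x = 2, y = 6. Substituting into each constraint:
  (1) (-2) + (-6) = -8 ✓
  (2) x = 2, target 2 ✓ (second branch holds)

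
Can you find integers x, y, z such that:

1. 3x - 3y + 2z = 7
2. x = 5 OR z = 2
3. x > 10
Yes

Take x = 11, y = 10, z = 2. Substituting into each constraint:
  (1) 3(11) - 3(10) + 2(2) = 7 ✓
  (2) z = 2, target 2 ✓ (second branch holds)
  (3) 11 > 10 ✓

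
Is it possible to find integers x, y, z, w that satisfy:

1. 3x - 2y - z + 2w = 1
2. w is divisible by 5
Yes

Take x = 0, y = 0, z = -1, w = 0. Substituting into each constraint:
  (1) 3(0) - 2(0) + 1 + 2(0) = 1 ✓
  (2) 0 = 5 × 0, remainder 0 ✓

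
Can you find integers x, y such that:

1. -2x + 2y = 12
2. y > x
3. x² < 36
Yes

Take x = 0, y = 6. Substituting into each constraint:
  (1) -2(0) + 2(6) = 12 ✓
  (2) 6 > 0 ✓
  (3) x² = (0)² = 0, and 0 < 36 ✓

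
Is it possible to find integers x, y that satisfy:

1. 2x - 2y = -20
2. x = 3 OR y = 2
Yes

Take x = 3, y = 13. Substituting into each constraint:
  (1) 2(3) - 2(13) = -20 ✓
  (2) x = 3, target 3 ✓ (first branch holds)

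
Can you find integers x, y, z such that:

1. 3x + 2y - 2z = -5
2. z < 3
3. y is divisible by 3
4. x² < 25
Yes

Take x = -1, y = 0, z = 1. Substituting into each constraint:
  (1) 3(-1) + 2(0) - 2(1) = -5 ✓
  (2) 1 < 3 ✓
  (3) 0 = 3 × 0, remainder 0 ✓
  (4) x² = (-1)² = 1, and 1 < 25 ✓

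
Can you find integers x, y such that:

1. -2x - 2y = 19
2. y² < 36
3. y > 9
No

Even the single constraint (-2x - 2y = 19) is infeasible over the integers.

  - -2x - 2y = 19: every term on the left is divisible by 2, so the LHS ≡ 0 (mod 2), but the RHS 19 is not — no integer solution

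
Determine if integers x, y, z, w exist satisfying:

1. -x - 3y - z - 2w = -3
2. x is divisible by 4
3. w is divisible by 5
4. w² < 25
Yes

Take x = 0, y = 0, z = 3, w = 0. Substituting into each constraint:
  (1) 0 - 3(0) + (-3) - 2(0) = -3 ✓
  (2) 0 = 4 × 0, remainder 0 ✓
  (3) 0 = 5 × 0, remainder 0 ✓
  (4) w² = (0)² = 0, and 0 < 25 ✓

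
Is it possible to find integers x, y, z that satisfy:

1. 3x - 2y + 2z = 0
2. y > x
Yes

Take x = 0, y = 1, z = 1. Substituting into each constraint:
  (1) 3(0) - 2(1) + 2(1) = 0 ✓
  (2) 1 > 0 ✓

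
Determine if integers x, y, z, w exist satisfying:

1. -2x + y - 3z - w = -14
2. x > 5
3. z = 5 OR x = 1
Yes

Take x = 6, y = 0, z = 5, w = -13. Substituting into each constraint:
  (1) -2(6) + 0 - 3(5) + 13 = -14 ✓
  (2) 6 > 5 ✓
  (3) z = 5, target 5 ✓ (first branch holds)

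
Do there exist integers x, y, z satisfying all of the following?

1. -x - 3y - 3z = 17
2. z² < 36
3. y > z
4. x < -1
Yes

Take x = -20, y = 1, z = 0. Substituting into each constraint:
  (1) 20 - 3(1) - 3(0) = 17 ✓
  (2) z² = (0)² = 0, and 0 < 36 ✓
  (3) 1 > 0 ✓
  (4) -20 < -1 ✓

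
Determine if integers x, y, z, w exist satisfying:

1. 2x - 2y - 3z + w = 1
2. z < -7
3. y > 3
Yes

Take x = -8, y = 4, z = -8, w = 1. Substituting into each constraint:
  (1) 2(-8) - 2(4) - 3(-8) + 1 = 1 ✓
  (2) -8 < -7 ✓
  (3) 4 > 3 ✓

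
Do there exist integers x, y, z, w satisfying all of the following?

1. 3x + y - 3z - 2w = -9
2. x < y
Yes

Take x = 2, y = 3, z = 6, w = 0. Substituting into each constraint:
  (1) 3(2) + 3 - 3(6) - 2(0) = -9 ✓
  (2) 2 < 3 ✓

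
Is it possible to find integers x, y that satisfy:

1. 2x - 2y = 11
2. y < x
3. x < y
No

Even the single constraint (2x - 2y = 11) is infeasible over the integers.

  - 2x - 2y = 11: every term on the left is divisible by 2, so the LHS ≡ 0 (mod 2), but the RHS 11 is not — no integer solution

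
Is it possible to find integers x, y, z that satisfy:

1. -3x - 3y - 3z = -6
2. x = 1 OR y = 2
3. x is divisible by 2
Yes

Take x = 2, y = 2, z = -2. Substituting into each constraint:
  (1) -3(2) - 3(2) - 3(-2) = -6 ✓
  (2) y = 2, target 2 ✓ (second branch holds)
  (3) 2 = 2 × 1, remainder 0 ✓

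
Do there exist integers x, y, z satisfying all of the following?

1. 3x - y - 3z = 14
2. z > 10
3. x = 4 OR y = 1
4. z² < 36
No

A contradictory subset is {z > 10, z² < 36}. No integer assignment can satisfy these jointly:

  - z > 10: bounds one variable relative to a constant
  - z² < 36: restricts z to |z| ≤ 5

Direct contradiction: the bounds on z require z ≥ 11 and z ≤ 5 simultaneously, which is empty.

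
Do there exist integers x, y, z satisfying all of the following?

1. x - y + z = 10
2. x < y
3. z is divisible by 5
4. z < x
Yes

Take x = 16, y = 21, z = 15. Substituting into each constraint:
  (1) 16 + (-21) + 15 = 10 ✓
  (2) 16 < 21 ✓
  (3) 15 = 5 × 3, remainder 0 ✓
  (4) 15 < 16 ✓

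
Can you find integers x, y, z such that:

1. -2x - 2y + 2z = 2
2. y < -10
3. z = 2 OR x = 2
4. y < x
Yes

Take x = 2, y = -11, z = -8. Substituting into each constraint:
  (1) -2(2) - 2(-11) + 2(-8) = 2 ✓
  (2) -11 < -10 ✓
  (3) x = 2, target 2 ✓ (second branch holds)
  (4) -11 < 2 ✓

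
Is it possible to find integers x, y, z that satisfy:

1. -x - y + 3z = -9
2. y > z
Yes

Take x = 8, y = 1, z = 0. Substituting into each constraint:
  (1) (-8) + (-1) + 3(0) = -9 ✓
  (2) 1 > 0 ✓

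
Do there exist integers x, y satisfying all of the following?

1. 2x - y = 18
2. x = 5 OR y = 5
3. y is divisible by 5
No

The full constraint system is jointly infeasible over the integers. Each constraint and what it forces:

  - 2x - y = 18: is a linear equation tying the variables together
  - x = 5 OR y = 5: forces a choice: either x = 5 or y = 5
  - y is divisible by 5: restricts y to multiples of 5

Split on the disjunction (x = 5 OR y = 5):
  • If x = 5: with x = 5, writing y = 5y', every remaining term of the linear equation is divisible by 5, so the left side is ≡ 0 (mod 5); but the right side 8 ≡ 3 (mod 5). No integers can satisfy it.
  • If y = 5: with y = 5, every remaining term of the linear equation is divisible by 2, so the left side is ≡ 0 (mod 2); but the right side 23 ≡ 1 (mod 2). No integers can satisfy it.
Both branches are infeasible, so the system has no integer solution.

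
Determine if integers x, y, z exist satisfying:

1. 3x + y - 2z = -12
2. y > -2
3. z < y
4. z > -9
Yes

Take x = -4, y = 2, z = 1. Substituting into each constraint:
  (1) 3(-4) + 2 - 2(1) = -12 ✓
  (2) 2 > -2 ✓
  (3) 1 < 2 ✓
  (4) 1 > -9 ✓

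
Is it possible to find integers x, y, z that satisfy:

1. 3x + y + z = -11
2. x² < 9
Yes

Take x = 0, y = 0, z = -11. Substituting into each constraint:
  (1) 3(0) + 0 + (-11) = -11 ✓
  (2) x² = (0)² = 0, and 0 < 9 ✓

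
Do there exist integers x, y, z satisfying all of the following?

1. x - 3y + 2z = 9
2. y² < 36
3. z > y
Yes

Take x = 6, y = -1, z = 0. Substituting into each constraint:
  (1) 6 - 3(-1) + 2(0) = 9 ✓
  (2) y² = (-1)² = 1, and 1 < 36 ✓
  (3) 0 > -1 ✓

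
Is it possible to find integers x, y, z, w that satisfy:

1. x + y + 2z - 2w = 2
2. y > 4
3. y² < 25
No

A contradictory subset is {y > 4, y² < 25}. No integer assignment can satisfy these jointly:

  - y > 4: bounds one variable relative to a constant
  - y² < 25: restricts y to |y| ≤ 4

Direct contradiction: the bounds on y require y ≥ 5 and y ≤ 4 simultaneously, which is empty.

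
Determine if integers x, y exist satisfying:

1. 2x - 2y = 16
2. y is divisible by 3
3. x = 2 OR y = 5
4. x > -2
Yes

Take x = 2, y = -6. Substituting into each constraint:
  (1) 2(2) - 2(-6) = 16 ✓
  (2) -6 = 3 × -2, remainder 0 ✓
  (3) x = 2, target 2 ✓ (first branch holds)
  (4) 2 > -2 ✓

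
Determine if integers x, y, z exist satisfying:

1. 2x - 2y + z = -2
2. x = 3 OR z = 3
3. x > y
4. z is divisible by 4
Yes

Take x = 3, y = 2, z = -4. Substituting into each constraint:
  (1) 2(3) - 2(2) + (-4) = -2 ✓
  (2) x = 3, target 3 ✓ (first branch holds)
  (3) 3 > 2 ✓
  (4) -4 = 4 × -1, remainder 0 ✓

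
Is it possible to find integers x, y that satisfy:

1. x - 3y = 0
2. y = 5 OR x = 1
Yes

Take x = 15, y = 5. Substituting into each constraint:
  (1) 15 - 3(5) = 0 ✓
  (2) y = 5, target 5 ✓ (first branch holds)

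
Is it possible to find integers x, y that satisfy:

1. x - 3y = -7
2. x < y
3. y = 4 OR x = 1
No

The full constraint system is jointly infeasible over the integers. Each constraint and what it forces:

  - x - 3y = -7: is a linear equation tying the variables together
  - x < y: bounds one variable relative to another variable
  - y = 4 OR x = 1: forces a choice: either y = 4 or x = 1

Split on the disjunction (y = 4 OR x = 1):
  • If y = 4: the equation forces x = 5, giving (y, x) = (4, 5), which violates y > x.
  • If x = 1: with x = 1, every remaining term of the linear equation is divisible by 3, so the left side is ≡ 0 (mod 3); but the right side -8 ≡ 1 (mod 3). No integers can satisfy it.
Both branches are infeasible, so the system has no integer solution.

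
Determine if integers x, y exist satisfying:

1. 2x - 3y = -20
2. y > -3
Yes

Take x = -10, y = 0. Substituting into each constraint:
  (1) 2(-10) - 3(0) = -20 ✓
  (2) 0 > -3 ✓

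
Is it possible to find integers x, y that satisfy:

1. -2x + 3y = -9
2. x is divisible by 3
Yes

Take x = 0, y = -3. Substituting into each constraint:
  (1) -2(0) + 3(-3) = -9 ✓
  (2) 0 = 3 × 0, remainder 0 ✓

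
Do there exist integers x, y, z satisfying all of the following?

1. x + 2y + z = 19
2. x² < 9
Yes

Take x = 0, y = 0, z = 19. Substituting into each constraint:
  (1) 0 + 2(0) + 19 = 19 ✓
  (2) x² = (0)² = 0, and 0 < 9 ✓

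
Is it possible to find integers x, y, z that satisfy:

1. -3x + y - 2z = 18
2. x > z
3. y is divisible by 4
Yes

Take x = -4, y = -4, z = -5. Substituting into each constraint:
  (1) -3(-4) + (-4) - 2(-5) = 18 ✓
  (2) -4 > -5 ✓
  (3) -4 = 4 × -1, remainder 0 ✓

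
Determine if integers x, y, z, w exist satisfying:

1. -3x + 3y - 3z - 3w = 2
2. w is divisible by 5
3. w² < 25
No

Even the single constraint (-3x + 3y - 3z - 3w = 2) is infeasible over the integers.

  - -3x + 3y - 3z - 3w = 2: every term on the left is divisible by 3, so the LHS ≡ 0 (mod 3), but the RHS 2 is not — no integer solution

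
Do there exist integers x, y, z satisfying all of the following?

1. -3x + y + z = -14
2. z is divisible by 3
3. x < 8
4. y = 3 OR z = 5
No

A contradictory subset is {-3x + y + z = -14, z is divisible by 3, y = 3 OR z = 5}. No integer assignment can satisfy these jointly:

  - -3x + y + z = -14: is a linear equation tying the variables together
  - z is divisible by 3: restricts z to multiples of 3
  - y = 3 OR z = 5: forces a choice: either y = 3 or z = 5

Split on the disjunction (y = 3 OR z = 5):
  • If y = 3: with y = 3, writing z = 3z', every remaining term of the linear equation is divisible by 3, so the left side is ≡ 0 (mod 3); but the right side -17 ≡ 1 (mod 3). No integers can satisfy it.
  • If z = 5: this contradicts the divisibility constraint — 5 is not a multiple of 3.
Both branches are infeasible, so the system has no integer solution.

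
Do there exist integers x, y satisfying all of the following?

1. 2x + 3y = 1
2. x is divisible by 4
Yes

Take x = -4, y = 3. Substituting into each constraint:
  (1) 2(-4) + 3(3) = 1 ✓
  (2) -4 = 4 × -1, remainder 0 ✓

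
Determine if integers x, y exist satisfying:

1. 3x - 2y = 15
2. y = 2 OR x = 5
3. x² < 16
No

The full constraint system is jointly infeasible over the integers. Each constraint and what it forces:

  - 3x - 2y = 15: is a linear equation tying the variables together
  - y = 2 OR x = 5: forces a choice: either y = 2 or x = 5
  - x² < 16: restricts x to |x| ≤ 3

Split on the disjunction (y = 2 OR x = 5):
  • If y = 2: with y = 2, every remaining term of the linear equation is divisible by 3, so the left side is ≡ 0 (mod 3); but the right side 19 ≡ 1 (mod 3). No integers can satisfy it.
  • If x = 5: this contradicts x² < 16, which requires |x| ≤ 3.
Both branches are infeasible, so the system has no integer solution.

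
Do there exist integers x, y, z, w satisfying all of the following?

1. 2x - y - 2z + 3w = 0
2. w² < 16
Yes

Take x = 0, y = 0, z = 0, w = 0. Substituting into each constraint:
  (1) 2(0) + 0 - 2(0) + 3(0) = 0 ✓
  (2) w² = (0)² = 0, and 0 < 16 ✓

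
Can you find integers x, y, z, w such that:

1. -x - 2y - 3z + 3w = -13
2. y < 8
Yes

Take x = 1, y = 0, z = 0, w = -4. Substituting into each constraint:
  (1) (-1) - 2(0) - 3(0) + 3(-4) = -13 ✓
  (2) 0 < 8 ✓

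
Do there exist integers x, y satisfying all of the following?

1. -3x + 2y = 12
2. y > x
Yes

Take x = -10, y = -9. Substituting into each constraint:
  (1) -3(-10) + 2(-9) = 12 ✓
  (2) -9 > -10 ✓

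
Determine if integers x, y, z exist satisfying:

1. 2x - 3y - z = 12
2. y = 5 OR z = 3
Yes

Take x = 0, y = 5, z = -27. Substituting into each constraint:
  (1) 2(0) - 3(5) + 27 = 12 ✓
  (2) y = 5, target 5 ✓ (first branch holds)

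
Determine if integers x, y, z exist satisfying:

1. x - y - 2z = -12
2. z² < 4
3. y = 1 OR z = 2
Yes

Take x = -9, y = 1, z = 1. Substituting into each constraint:
  (1) (-9) + (-1) - 2(1) = -12 ✓
  (2) z² = (1)² = 1, and 1 < 4 ✓
  (3) y = 1, target 1 ✓ (first branch holds)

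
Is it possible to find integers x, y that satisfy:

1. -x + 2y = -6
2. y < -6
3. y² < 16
No

A contradictory subset is {y < -6, y² < 16}. No integer assignment can satisfy these jointly:

  - y < -6: bounds one variable relative to a constant
  - y² < 16: restricts y to |y| ≤ 3

Direct contradiction: the bounds on y require y ≥ -3 and y ≤ -7 simultaneously, which is empty.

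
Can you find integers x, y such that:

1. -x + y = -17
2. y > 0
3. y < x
Yes

Take x = 18, y = 1. Substituting into each constraint:
  (1) (-18) + 1 = -17 ✓
  (2) 1 > 0 ✓
  (3) 1 < 18 ✓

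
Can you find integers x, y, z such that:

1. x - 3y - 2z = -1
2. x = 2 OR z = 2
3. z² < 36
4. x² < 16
Yes

Take x = 0, y = -1, z = 2. Substituting into each constraint:
  (1) 0 - 3(-1) - 2(2) = -1 ✓
  (2) z = 2, target 2 ✓ (second branch holds)
  (3) z² = (2)² = 4, and 4 < 36 ✓
  (4) x² = (0)² = 0, and 0 < 16 ✓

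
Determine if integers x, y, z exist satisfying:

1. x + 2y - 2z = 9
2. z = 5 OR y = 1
Yes

Take x = 1, y = 9, z = 5. Substituting into each constraint:
  (1) 1 + 2(9) - 2(5) = 9 ✓
  (2) z = 5, target 5 ✓ (first branch holds)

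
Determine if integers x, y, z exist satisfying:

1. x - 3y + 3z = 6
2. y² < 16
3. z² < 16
Yes

Take x = 6, y = 0, z = 0. Substituting into each constraint:
  (1) 6 - 3(0) + 3(0) = 6 ✓
  (2) y² = (0)² = 0, and 0 < 16 ✓
  (3) z² = (0)² = 0, and 0 < 16 ✓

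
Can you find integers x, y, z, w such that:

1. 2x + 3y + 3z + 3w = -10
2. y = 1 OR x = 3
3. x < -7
Yes

Take x = -8, y = 1, z = 1, w = 0. Substituting into each constraint:
  (1) 2(-8) + 3(1) + 3(1) + 3(0) = -10 ✓
  (2) y = 1, target 1 ✓ (first branch holds)
  (3) -8 < -7 ✓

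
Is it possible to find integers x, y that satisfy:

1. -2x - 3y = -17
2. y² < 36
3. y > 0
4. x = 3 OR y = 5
Yes

Take x = 1, y = 5. Substituting into each constraint:
  (1) -2(1) - 3(5) = -17 ✓
  (2) y² = (5)² = 25, and 25 < 36 ✓
  (3) 5 > 0 ✓
  (4) y = 5, target 5 ✓ (second branch holds)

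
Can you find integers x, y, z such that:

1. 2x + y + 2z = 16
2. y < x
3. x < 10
Yes

Take x = 1, y = 0, z = 7. Substituting into each constraint:
  (1) 2(1) + 0 + 2(7) = 16 ✓
  (2) 0 < 1 ✓
  (3) 1 < 10 ✓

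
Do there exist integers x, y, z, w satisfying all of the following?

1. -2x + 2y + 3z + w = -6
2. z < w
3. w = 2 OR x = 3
Yes

Take x = 0, y = -4, z = 0, w = 2. Substituting into each constraint:
  (1) -2(0) + 2(-4) + 3(0) + 2 = -6 ✓
  (2) 0 < 2 ✓
  (3) w = 2, target 2 ✓ (first branch holds)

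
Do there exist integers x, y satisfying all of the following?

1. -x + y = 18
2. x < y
Yes

Take x = -18, y = 0. Substituting into each constraint:
  (1) 18 + 0 = 18 ✓
  (2) -18 < 0 ✓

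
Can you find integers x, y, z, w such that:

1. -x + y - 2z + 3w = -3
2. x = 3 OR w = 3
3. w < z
Yes

Take x = 3, y = 2, z = 1, w = 0. Substituting into each constraint:
  (1) (-3) + 2 - 2(1) + 3(0) = -3 ✓
  (2) x = 3, target 3 ✓ (first branch holds)
  (3) 0 < 1 ✓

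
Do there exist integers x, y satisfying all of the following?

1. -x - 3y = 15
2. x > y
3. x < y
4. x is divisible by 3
No

A contradictory subset is {x > y, x < y}. No integer assignment can satisfy these jointly:

  - x > y: bounds one variable relative to another variable
  - x < y: bounds one variable relative to another variable

Direct contradiction: x > y and y > x cannot both hold.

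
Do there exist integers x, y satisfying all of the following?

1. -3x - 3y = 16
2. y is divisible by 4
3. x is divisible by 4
No

Even the single constraint (-3x - 3y = 16) is infeasible over the integers.

  - -3x - 3y = 16: every term on the left is divisible by 3, so the LHS ≡ 0 (mod 3), but the RHS 16 is not — no integer solution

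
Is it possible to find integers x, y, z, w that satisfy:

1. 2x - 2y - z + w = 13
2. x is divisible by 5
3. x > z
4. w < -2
Yes

Take x = 0, y = -7, z = -2, w = -3. Substituting into each constraint:
  (1) 2(0) - 2(-7) + 2 + (-3) = 13 ✓
  (2) 0 = 5 × 0, remainder 0 ✓
  (3) 0 > -2 ✓
  (4) -3 < -2 ✓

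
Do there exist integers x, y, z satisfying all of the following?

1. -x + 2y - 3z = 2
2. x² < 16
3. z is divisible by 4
Yes

Take x = -2, y = 0, z = 0. Substituting into each constraint:
  (1) 2 + 2(0) - 3(0) = 2 ✓
  (2) x² = (-2)² = 4, and 4 < 16 ✓
  (3) 0 = 4 × 0, remainder 0 ✓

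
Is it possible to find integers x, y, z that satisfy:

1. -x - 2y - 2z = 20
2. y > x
Yes

Take x = 0, y = 1, z = -11. Substituting into each constraint:
  (1) 0 - 2(1) - 2(-11) = 20 ✓
  (2) 1 > 0 ✓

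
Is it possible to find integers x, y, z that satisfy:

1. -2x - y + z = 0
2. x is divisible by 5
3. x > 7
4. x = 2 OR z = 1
Yes

Take x = 10, y = -19, z = 1. Substituting into each constraint:
  (1) -2(10) + 19 + 1 = 0 ✓
  (2) 10 = 5 × 2, remainder 0 ✓
  (3) 10 > 7 ✓
  (4) z = 1, target 1 ✓ (second branch holds)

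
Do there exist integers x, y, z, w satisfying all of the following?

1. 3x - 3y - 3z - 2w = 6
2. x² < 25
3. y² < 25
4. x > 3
Yes

Take x = 4, y = 0, z = 2, w = 0. Substituting into each constraint:
  (1) 3(4) - 3(0) - 3(2) - 2(0) = 6 ✓
  (2) x² = (4)² = 16, and 16 < 25 ✓
  (3) y² = (0)² = 0, and 0 < 25 ✓
  (4) 4 > 3 ✓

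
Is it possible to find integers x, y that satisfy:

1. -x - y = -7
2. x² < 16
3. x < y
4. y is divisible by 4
Yes

Take x = 3, y = 4. Substituting into each constraint:
  (1) (-3) + (-4) = -7 ✓
  (2) x² = (3)² = 9, and 9 < 16 ✓
  (3) 3 < 4 ✓
  (4) 4 = 4 × 1, remainder 0 ✓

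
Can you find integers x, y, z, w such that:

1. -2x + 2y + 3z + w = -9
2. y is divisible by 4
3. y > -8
Yes

Take x = 0, y = 0, z = -3, w = 0. Substituting into each constraint:
  (1) -2(0) + 2(0) + 3(-3) + 0 = -9 ✓
  (2) 0 = 4 × 0, remainder 0 ✓
  (3) 0 > -8 ✓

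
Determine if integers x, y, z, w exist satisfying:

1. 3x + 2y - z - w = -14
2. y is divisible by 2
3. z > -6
Yes

Take x = -4, y = 0, z = 0, w = 2. Substituting into each constraint:
  (1) 3(-4) + 2(0) + 0 + (-2) = -14 ✓
  (2) 0 = 2 × 0, remainder 0 ✓
  (3) 0 > -6 ✓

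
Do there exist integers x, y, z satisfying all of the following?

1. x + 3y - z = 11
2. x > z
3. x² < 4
Yes

Take x = 0, y = 3, z = -2. Substituting into each constraint:
  (1) 0 + 3(3) + 2 = 11 ✓
  (2) 0 > -2 ✓
  (3) x² = (0)² = 0, and 0 < 4 ✓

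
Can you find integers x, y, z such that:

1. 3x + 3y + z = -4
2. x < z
Yes

Take x = 1, y = -3, z = 2. Substituting into each constraint:
  (1) 3(1) + 3(-3) + 2 = -4 ✓
  (2) 1 < 2 ✓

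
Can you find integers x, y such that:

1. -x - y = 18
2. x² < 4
Yes

Take x = 0, y = -18. Substituting into each constraint:
  (1) 0 + 18 = 18 ✓
  (2) x² = (0)² = 0, and 0 < 4 ✓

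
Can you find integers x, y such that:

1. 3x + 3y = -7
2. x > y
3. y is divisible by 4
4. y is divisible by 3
No

Even the single constraint (3x + 3y = -7) is infeasible over the integers.

  - 3x + 3y = -7: every term on the left is divisible by 3, so the LHS ≡ 0 (mod 3), but the RHS -7 is not — no integer solution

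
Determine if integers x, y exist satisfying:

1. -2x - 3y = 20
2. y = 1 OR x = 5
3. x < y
No

The full constraint system is jointly infeasible over the integers. Each constraint and what it forces:

  - -2x - 3y = 20: is a linear equation tying the variables together
  - y = 1 OR x = 5: forces a choice: either y = 1 or x = 5
  - x < y: bounds one variable relative to another variable

Split on the disjunction (y = 1 OR x = 5):
  • If y = 1: with y = 1, every remaining term of the linear equation is divisible by 2, so the left side is ≡ 0 (mod 2); but the right side 23 ≡ 1 (mod 2). No integers can satisfy it.
  • If x = 5: the equation forces y = -10, giving (x, y) = (5, -10), which violates y > x.
Both branches are infeasible, so the system has no integer solution.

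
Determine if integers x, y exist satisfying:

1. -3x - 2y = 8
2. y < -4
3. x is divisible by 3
Yes

Take x = 6, y = -13. Substituting into each constraint:
  (1) -3(6) - 2(-13) = 8 ✓
  (2) -13 < -4 ✓
  (3) 6 = 3 × 2, remainder 0 ✓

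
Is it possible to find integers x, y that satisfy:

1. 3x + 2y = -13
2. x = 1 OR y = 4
Yes

Take x = -7, y = 4. Substituting into each constraint:
  (1) 3(-7) + 2(4) = -13 ✓
  (2) y = 4, target 4 ✓ (second branch holds)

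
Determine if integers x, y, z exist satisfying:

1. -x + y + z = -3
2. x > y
Yes

Take x = 0, y = -1, z = -2. Substituting into each constraint:
  (1) 0 + (-1) + (-2) = -3 ✓
  (2) 0 > -1 ✓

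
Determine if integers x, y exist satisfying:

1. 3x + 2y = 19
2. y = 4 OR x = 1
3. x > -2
Yes

Take x = 1, y = 8. Substituting into each constraint:
  (1) 3(1) + 2(8) = 19 ✓
  (2) x = 1, target 1 ✓ (second branch holds)
  (3) 1 > -2 ✓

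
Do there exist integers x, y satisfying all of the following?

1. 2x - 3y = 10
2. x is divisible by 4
Yes

Take x = 8, y = 2. Substituting into each constraint:
  (1) 2(8) - 3(2) = 10 ✓
  (2) 8 = 4 × 2, remainder 0 ✓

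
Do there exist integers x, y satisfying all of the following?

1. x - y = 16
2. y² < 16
Yes

Take x = 16, y = 0. Substituting into each constraint:
  (1) 16 + 0 = 16 ✓
  (2) y² = (0)² = 0, and 0 < 16 ✓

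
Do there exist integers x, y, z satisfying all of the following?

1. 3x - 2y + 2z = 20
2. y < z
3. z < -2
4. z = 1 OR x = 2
Yes

Take x = 2, y = -10, z = -3. Substituting into each constraint:
  (1) 3(2) - 2(-10) + 2(-3) = 20 ✓
  (2) -10 < -3 ✓
  (3) -3 < -2 ✓
  (4) x = 2, target 2 ✓ (second branch holds)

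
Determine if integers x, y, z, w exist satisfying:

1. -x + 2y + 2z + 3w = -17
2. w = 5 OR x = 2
Yes

Take x = 2, y = -6, z = 0, w = -1. Substituting into each constraint:
  (1) (-2) + 2(-6) + 2(0) + 3(-1) = -17 ✓
  (2) x = 2, target 2 ✓ (second branch holds)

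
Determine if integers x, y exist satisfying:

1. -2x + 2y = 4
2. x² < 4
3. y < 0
No

The full constraint system is jointly infeasible over the integers. Each constraint and what it forces:

  - -2x + 2y = 4: is a linear equation tying the variables together
  - x² < 4: restricts x to |x| ≤ 1
  - y < 0: bounds one variable relative to a constant

Range argument: with x ∈ [-1, 1], y ∈ [−∞, -1], the left side of the equation is at most 0, but the right side is 4 > 0. No integer solution exists.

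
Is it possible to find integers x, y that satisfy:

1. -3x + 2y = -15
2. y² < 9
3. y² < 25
Yes

Take x = 5, y = 0. Substituting into each constraint:
  (1) -3(5) + 2(0) = -15 ✓
  (2) y² = (0)² = 0, and 0 < 9 ✓
  (3) y² = (0)² = 0, and 0 < 25 ✓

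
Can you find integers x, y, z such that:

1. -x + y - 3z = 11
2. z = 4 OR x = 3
Yes

Take x = -23, y = 0, z = 4. Substituting into each constraint:
  (1) 23 + 0 - 3(4) = 11 ✓
  (2) z = 4, target 4 ✓ (first branch holds)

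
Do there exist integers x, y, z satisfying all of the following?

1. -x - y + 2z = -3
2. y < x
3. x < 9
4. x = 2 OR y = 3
Yes

Take x = 4, y = 3, z = 2. Substituting into each constraint:
  (1) (-4) + (-3) + 2(2) = -3 ✓
  (2) 3 < 4 ✓
  (3) 4 < 9 ✓
  (4) y = 3, target 3 ✓ (second branch holds)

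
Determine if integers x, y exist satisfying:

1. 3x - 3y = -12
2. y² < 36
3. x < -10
No

The full constraint system is jointly infeasible over the integers. Each constraint and what it forces:

  - 3x - 3y = -12: is a linear equation tying the variables together
  - y² < 36: restricts y to |y| ≤ 5
  - x < -10: bounds one variable relative to a constant

Range argument: with x ∈ [−∞, -11], y ∈ [-5, 5], the left side of the equation is at most -18, but the right side is -12 > -18. No integer solution exists.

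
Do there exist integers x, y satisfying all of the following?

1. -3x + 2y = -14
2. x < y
Yes

Take x = 16, y = 17. Substituting into each constraint:
  (1) -3(16) + 2(17) = -14 ✓
  (2) 16 < 17 ✓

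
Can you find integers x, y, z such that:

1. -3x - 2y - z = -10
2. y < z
Yes

Take x = 3, y = 0, z = 1. Substituting into each constraint:
  (1) -3(3) - 2(0) + (-1) = -10 ✓
  (2) 0 < 1 ✓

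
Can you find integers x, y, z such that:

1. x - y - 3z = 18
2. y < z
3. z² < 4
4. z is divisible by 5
Yes

Take x = 17, y = -1, z = 0. Substituting into each constraint:
  (1) 17 + 1 - 3(0) = 18 ✓
  (2) -1 < 0 ✓
  (3) z² = (0)² = 0, and 0 < 4 ✓
  (4) 0 = 5 × 0, remainder 0 ✓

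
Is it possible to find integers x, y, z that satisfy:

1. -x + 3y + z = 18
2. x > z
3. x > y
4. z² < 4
Yes

Take x = 12, y = 10, z = 0. Substituting into each constraint:
  (1) (-12) + 3(10) + 0 = 18 ✓
  (2) 12 > 0 ✓
  (3) 12 > 10 ✓
  (4) z² = (0)² = 0, and 0 < 4 ✓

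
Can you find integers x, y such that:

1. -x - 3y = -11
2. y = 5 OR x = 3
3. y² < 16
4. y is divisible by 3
No

A contradictory subset is {-x - 3y = -11, y = 5 OR x = 3, y² < 16}. No integer assignment can satisfy these jointly:

  - -x - 3y = -11: is a linear equation tying the variables together
  - y = 5 OR x = 3: forces a choice: either y = 5 or x = 3
  - y² < 16: restricts y to |y| ≤ 3

Split on the disjunction (y = 5 OR x = 3):
  • If y = 5: this contradicts y² < 16, which requires |y| ≤ 3.
  • If x = 3: with x = 3, every remaining term of the linear equation is divisible by 3, so the left side is ≡ 0 (mod 3); but the right side -8 ≡ 1 (mod 3). No integers can satisfy it.
Both branches are infeasible, so the system has no integer solution.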